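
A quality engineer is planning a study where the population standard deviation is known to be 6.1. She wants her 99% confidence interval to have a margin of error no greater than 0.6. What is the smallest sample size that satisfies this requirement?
n ≥ 686

For margin E ≤ 0.6:
n ≥ (z* · σ / E)²
n ≥ (2.576 · 6.1 / 0.6)²
n ≥ 685.88

Minimum n = 686 (rounding up)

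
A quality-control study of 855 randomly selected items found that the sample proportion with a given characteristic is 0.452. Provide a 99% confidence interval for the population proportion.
(0.408, 0.496)

Proportion CI:
SE = √(p̂(1-p̂)/n) = √(0.452 · 0.548 / 855) = 0.01702

z* = 2.576
Margin = z* · SE = 2.576 · 0.01702 = 0.0438

CI: 0.452 ± 0.0438 = (0.408, 0.496)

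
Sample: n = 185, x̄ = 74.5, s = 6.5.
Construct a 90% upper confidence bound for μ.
μ ≤ 75.11

Upper bound (one-sided):
t* = 1.286 (one-sided for 90%)
Upper bound = x̄ + t* · s/√n = 74.5 + 1.286 · 6.5/√185 = 75.11

We are 90% confident that μ ≤ 75.11.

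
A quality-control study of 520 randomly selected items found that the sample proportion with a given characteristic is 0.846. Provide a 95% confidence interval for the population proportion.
(0.815, 0.877)

Proportion CI:
SE = √(p̂(1-p̂)/n) = √(0.846 · 0.154 / 520) = 0.01583

z* = 1.960
Margin = z* · SE = 1.960 · 0.01583 = 0.0310

CI: 0.846 ± 0.0310 = (0.815, 0.877)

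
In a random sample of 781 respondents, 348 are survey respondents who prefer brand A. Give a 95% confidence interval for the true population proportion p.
(0.411, 0.480)

Proportion CI:
p̂ = 348/781 = 0.44558
SE = √(p̂(1-p̂)/n) = √(0.44558 · 0.55442 / 781) = 0.01779

z* = 1.960
Margin = z* · SE = 1.960 · 0.01779 = 0.0349

CI: 0.44558 ± 0.0349 = (0.411, 0.480)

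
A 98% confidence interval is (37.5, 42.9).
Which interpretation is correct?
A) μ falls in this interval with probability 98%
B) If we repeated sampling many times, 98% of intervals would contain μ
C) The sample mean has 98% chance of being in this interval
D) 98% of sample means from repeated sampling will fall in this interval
B

A) Wrong — μ is fixed; the randomness lives in the interval, not in μ.
B) Correct — this is the frequentist long-run coverage interpretation.
C) Wrong — x̄ is observed and sits in the interval by construction.
D) Wrong — coverage applies to intervals containing μ, not to future x̄ values.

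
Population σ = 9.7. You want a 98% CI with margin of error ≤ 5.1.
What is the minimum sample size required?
n ≥ 20

For margin E ≤ 5.1:
n ≥ (z* · σ / E)²
n ≥ (2.326 · 9.7 / 5.1)²
n ≥ 19.57

Minimum n = 20 (rounding up)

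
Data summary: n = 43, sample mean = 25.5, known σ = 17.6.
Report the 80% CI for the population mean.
(22.06, 28.94)

z-interval (σ known):
z* = 1.282 for 80% confidence

Margin of error = z* · σ/√n = 1.282 · 17.6/√43 = 3.44

CI: (25.5 - 3.44, 25.5 + 3.44) = (22.06, 28.94)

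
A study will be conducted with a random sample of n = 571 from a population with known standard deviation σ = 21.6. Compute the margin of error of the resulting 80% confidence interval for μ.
Margin of error = 1.16

Margin of error = z* · σ/√n
= 1.282 · 21.6/√571
= 1.282 · 21.6/23.8956
= 1.16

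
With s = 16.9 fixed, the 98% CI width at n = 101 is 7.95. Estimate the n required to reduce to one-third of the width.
n ≈ 909

CI width ∝ 1/√n
To reduce width by factor 3, need √n to grow by 3 → need 3² = 9 times as many samples.

Current: n = 101, width = 7.95
New: n = 909, width ≈ 2.61

Width reduced by factor of 7.95/2.61 = 3.05.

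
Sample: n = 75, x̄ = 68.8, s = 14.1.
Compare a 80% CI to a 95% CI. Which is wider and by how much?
95% CI is wider by 2.28

df = 74
80% CI: t* = 1.293, (66.69, 70.91), width = 2 · t* · s/√n = 4.21
95% CI: t* = 1.993, (65.56, 72.04), width = 2 · t* · s/√n = 6.49

The 95% CI is wider by 6.49 - 4.21 = 2.28.
Higher confidence requires a wider interval.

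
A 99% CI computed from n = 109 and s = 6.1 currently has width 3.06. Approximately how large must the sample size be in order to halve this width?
n ≈ 436

CI width ∝ 1/√n
To reduce width by factor 2, need √n to grow by 2 → need 2² = 4 times as many samples.

Current: n = 109, width = 3.06
New: n = 436, width ≈ 1.51

Width reduced by factor of 3.06/1.51 = 2.03.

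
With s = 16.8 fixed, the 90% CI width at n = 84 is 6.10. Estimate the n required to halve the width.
n ≈ 336

CI width ∝ 1/√n
To reduce width by factor 2, need √n to grow by 2 → need 2² = 4 times as many samples.

Current: n = 84, width = 6.10
New: n = 336, width ≈ 3.02

Width reduced by factor of 6.10/3.02 = 2.02.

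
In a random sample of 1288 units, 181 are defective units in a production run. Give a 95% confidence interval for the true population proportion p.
(0.122, 0.160)

Proportion CI:
p̂ = 181/1288 = 0.14053
SE = √(p̂(1-p̂)/n) = √(0.14053 · 0.85947 / 1288) = 0.00968

z* = 1.960
Margin = z* · SE = 1.960 · 0.00968 = 0.0190

CI: 0.14053 ± 0.0190 = (0.122, 0.160)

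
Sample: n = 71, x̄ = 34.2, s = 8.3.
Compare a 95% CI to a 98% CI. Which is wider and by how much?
98% CI is wider by 0.76

df = 70
95% CI: t* = 1.994, (32.24, 36.16), width = 2 · t* · s/√n = 3.93
98% CI: t* = 2.381, (31.85, 36.55), width = 2 · t* · s/√n = 4.69

The 98% CI is wider by 4.69 - 3.93 = 0.76.
Higher confidence requires a wider interval.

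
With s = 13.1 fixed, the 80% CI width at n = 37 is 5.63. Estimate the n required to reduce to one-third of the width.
n ≈ 333

CI width ∝ 1/√n
To reduce width by factor 3, need √n to grow by 3 → need 3² = 9 times as many samples.

Current: n = 37, width = 5.63
New: n = 333, width ≈ 1.84

Width reduced by factor of 5.63/1.84 = 3.06.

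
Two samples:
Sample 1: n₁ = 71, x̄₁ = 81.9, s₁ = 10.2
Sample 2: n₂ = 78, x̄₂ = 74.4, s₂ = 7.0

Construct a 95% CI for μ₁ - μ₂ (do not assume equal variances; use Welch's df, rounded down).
(4.64, 10.36)

Difference: x̄₁ - x̄₂ = 7.50
SE = √(s₁²/n₁ + s₂²/n₂) = √(10.2²/71 + 7.0²/78) = 1.4469
df = 122.43 → 122 (Welch–Satterthwaite, rounded down)
t* = 1.980

CI: 7.50 ± 1.980 · 1.4469 = 7.50 ± 2.86 = (4.64, 10.36)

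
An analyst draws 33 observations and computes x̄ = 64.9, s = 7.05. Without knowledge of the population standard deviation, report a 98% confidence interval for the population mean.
(61.89, 67.91)

t-interval (σ unknown):
df = n - 1 = 32
t* = 2.449 for 98% confidence

Margin of error = t* · s/√n = 2.449 · 7.05/√33 = 3.01

CI: (61.89, 67.91)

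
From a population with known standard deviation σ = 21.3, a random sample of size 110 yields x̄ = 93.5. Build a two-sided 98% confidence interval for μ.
(88.78, 98.22)

z-interval (σ known):
z* = 2.326 for 98% confidence

Margin of error = z* · σ/√n = 2.326 · 21.3/√110 = 4.72

CI: (93.5 - 4.72, 93.5 + 4.72) = (88.78, 98.22)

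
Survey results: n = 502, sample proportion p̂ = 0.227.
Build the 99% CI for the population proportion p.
(0.179, 0.275)

Proportion CI:
SE = √(p̂(1-p̂)/n) = √(0.227 · 0.773 / 502) = 0.01870

z* = 2.576
Margin = z* · SE = 2.576 · 0.01870 = 0.0482

CI: 0.227 ± 0.0482 = (0.179, 0.275)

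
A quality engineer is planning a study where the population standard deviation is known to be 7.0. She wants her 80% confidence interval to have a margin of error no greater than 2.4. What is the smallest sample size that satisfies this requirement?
n ≥ 14

For margin E ≤ 2.4:
n ≥ (z* · σ / E)²
n ≥ (1.282 · 7.0 / 2.4)²
n ≥ 13.98

Minimum n = 14 (rounding up)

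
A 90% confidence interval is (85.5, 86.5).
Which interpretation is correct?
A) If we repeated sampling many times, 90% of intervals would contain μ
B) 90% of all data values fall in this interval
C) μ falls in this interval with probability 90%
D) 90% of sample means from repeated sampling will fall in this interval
A

A) Correct — this is the frequentist long-run coverage interpretation.
B) Wrong — a CI is about the parameter μ, not individual data values.
C) Wrong — μ is fixed; the randomness lives in the interval, not in μ.
D) Wrong — coverage applies to intervals containing μ, not to future x̄ values.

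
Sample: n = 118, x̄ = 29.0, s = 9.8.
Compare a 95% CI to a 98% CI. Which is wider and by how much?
98% CI is wider by 0.69

df = 117
95% CI: t* = 1.980, (27.21, 30.79), width = 2 · t* · s/√n = 3.57
98% CI: t* = 2.359, (26.87, 31.13), width = 2 · t* · s/√n = 4.26

The 98% CI is wider by 4.26 - 3.57 = 0.69.
Higher confidence requires a wider interval.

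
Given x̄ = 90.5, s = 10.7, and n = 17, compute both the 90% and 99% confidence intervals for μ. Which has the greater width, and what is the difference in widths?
99% CI is wider by 6.10

df = 16
90% CI: t* = 1.746, (85.97, 95.03), width = 2 · t* · s/√n = 9.06
99% CI: t* = 2.921, (82.92, 98.08), width = 2 · t* · s/√n = 15.16

The 99% CI is wider by 15.16 - 9.06 = 6.10.
Higher confidence requires a wider interval.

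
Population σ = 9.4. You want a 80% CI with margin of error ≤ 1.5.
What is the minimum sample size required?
n ≥ 65

For margin E ≤ 1.5:
n ≥ (z* · σ / E)²
n ≥ (1.282 · 9.4 / 1.5)²
n ≥ 64.54

Minimum n = 65 (rounding up)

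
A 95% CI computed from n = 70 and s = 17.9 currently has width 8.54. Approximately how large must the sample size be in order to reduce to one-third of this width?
n ≈ 630

CI width ∝ 1/√n
To reduce width by factor 3, need √n to grow by 3 → need 3² = 9 times as many samples.

Current: n = 70, width = 8.54
New: n = 630, width ≈ 2.80

Width reduced by factor of 8.54/2.80 = 3.05.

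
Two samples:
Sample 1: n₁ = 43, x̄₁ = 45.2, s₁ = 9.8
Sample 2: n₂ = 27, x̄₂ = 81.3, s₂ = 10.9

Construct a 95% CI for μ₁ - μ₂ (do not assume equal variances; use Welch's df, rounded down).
(-41.27, -30.93)

Difference: x̄₁ - x̄₂ = -36.10
SE = √(s₁²/n₁ + s₂²/n₂) = √(9.8²/43 + 10.9²/27) = 2.5756
df = 50.96 → 50 (Welch–Satterthwaite, rounded down)
t* = 2.009

CI: -36.10 ± 2.009 · 2.5756 = -36.10 ± 5.17 = (-41.27, -30.93)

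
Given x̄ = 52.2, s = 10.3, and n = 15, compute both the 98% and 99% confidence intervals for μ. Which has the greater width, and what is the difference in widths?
99% CI is wider by 1.87

df = 14
98% CI: t* = 2.624, (45.22, 59.18), width = 2 · t* · s/√n = 13.96
99% CI: t* = 2.977, (44.28, 60.12), width = 2 · t* · s/√n = 15.83

The 99% CI is wider by 15.83 - 13.96 = 1.87.
Higher confidence requires a wider interval.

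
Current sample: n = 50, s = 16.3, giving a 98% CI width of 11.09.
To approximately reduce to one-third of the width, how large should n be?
n ≈ 450

CI width ∝ 1/√n
To reduce width by factor 3, need √n to grow by 3 → need 3² = 9 times as many samples.

Current: n = 50, width = 11.09
New: n = 450, width ≈ 3.59

Width reduced by factor of 11.09/3.59 = 3.09.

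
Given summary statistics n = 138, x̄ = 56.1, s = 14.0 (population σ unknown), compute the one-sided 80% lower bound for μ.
μ ≥ 55.09

Lower bound (one-sided):
t* = 0.844 (one-sided for 80%)
Lower bound = x̄ - t* · s/√n = 56.1 - 0.844 · 14.0/√138 = 55.09

We are 80% confident that μ ≥ 55.09.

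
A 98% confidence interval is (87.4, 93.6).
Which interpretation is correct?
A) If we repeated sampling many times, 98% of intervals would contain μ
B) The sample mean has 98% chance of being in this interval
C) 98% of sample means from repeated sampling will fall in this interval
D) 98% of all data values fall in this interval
A

A) Correct — this is the frequentist long-run coverage interpretation.
B) Wrong — x̄ is observed and sits in the interval by construction.
C) Wrong — coverage applies to intervals containing μ, not to future x̄ values.
D) Wrong — a CI is about the parameter μ, not individual data values.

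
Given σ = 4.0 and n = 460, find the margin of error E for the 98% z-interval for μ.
Margin of error = 0.43

Margin of error = z* · σ/√n
= 2.326 · 4.0/√460
= 2.326 · 4.0/21.4476
= 0.43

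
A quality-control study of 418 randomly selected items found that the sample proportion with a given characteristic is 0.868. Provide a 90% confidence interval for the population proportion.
(0.841, 0.895)

Proportion CI:
SE = √(p̂(1-p̂)/n) = √(0.868 · 0.132 / 418) = 0.01656

z* = 1.645
Margin = z* · SE = 1.645 · 0.01656 = 0.0272

CI: 0.868 ± 0.0272 = (0.841, 0.895)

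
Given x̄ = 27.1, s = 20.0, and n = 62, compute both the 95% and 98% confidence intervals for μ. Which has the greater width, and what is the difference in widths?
98% CI is wider by 1.98

df = 61
95% CI: t* = 2.000, (22.02, 32.18), width = 2 · t* · s/√n = 10.16
98% CI: t* = 2.389, (21.03, 33.17), width = 2 · t* · s/√n = 12.14

The 98% CI is wider by 12.14 - 10.16 = 1.98.
Higher confidence requires a wider interval.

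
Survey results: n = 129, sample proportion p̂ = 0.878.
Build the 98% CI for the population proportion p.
(0.811, 0.945)

Proportion CI:
SE = √(p̂(1-p̂)/n) = √(0.878 · 0.122 / 129) = 0.02882

z* = 2.326
Margin = z* · SE = 2.326 · 0.02882 = 0.0670

CI: 0.878 ± 0.0670 = (0.811, 0.945)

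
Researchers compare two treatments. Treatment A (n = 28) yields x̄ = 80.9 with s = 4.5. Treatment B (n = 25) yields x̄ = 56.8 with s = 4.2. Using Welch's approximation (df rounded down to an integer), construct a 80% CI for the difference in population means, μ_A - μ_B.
(22.55, 25.65)

Difference: x̄₁ - x̄₂ = 24.10
SE = √(s₁²/n₁ + s₂²/n₂) = √(4.5²/28 + 4.2²/25) = 1.1953
df = 50.89 → 50 (Welch–Satterthwaite, rounded down)
t* = 1.299

CI: 24.10 ± 1.299 · 1.1953 = 24.10 ± 1.55 = (22.55, 25.65)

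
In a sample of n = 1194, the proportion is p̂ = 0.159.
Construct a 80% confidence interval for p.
(0.145, 0.173)

Proportion CI:
SE = √(p̂(1-p̂)/n) = √(0.159 · 0.841 / 1194) = 0.01058

z* = 1.282
Margin = z* · SE = 1.282 · 0.01058 = 0.0136

CI: 0.159 ± 0.0136 = (0.145, 0.173)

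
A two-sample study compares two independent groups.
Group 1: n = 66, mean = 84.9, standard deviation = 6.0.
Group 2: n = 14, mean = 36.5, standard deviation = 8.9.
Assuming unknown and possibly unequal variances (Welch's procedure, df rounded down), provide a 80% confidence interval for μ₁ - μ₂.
(45.06, 51.74)

Difference: x̄₁ - x̄₂ = 48.40
SE = √(s₁²/n₁ + s₂²/n₂) = √(6.0²/66 + 8.9²/14) = 2.4906
df = 15.60 → 15 (Welch–Satterthwaite, rounded down)
t* = 1.341

CI: 48.40 ± 1.341 · 2.4906 = 48.40 ± 3.34 = (45.06, 51.74)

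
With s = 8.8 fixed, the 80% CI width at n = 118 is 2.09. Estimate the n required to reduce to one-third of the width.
n ≈ 1062

CI width ∝ 1/√n
To reduce width by factor 3, need √n to grow by 3 → need 3² = 9 times as many samples.

Current: n = 118, width = 2.09
New: n = 1062, width ≈ 0.69

Width reduced by factor of 2.09/0.69 = 3.03.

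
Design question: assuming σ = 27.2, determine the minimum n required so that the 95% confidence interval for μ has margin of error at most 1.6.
n ≥ 1111

For margin E ≤ 1.6:
n ≥ (z* · σ / E)²
n ≥ (1.960 · 27.2 / 1.6)²
n ≥ 1110.22

Minimum n = 1111 (rounding up)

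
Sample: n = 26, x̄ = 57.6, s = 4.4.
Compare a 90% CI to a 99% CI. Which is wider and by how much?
99% CI is wider by 1.86

df = 25
90% CI: t* = 1.708, (56.13, 59.07), width = 2 · t* · s/√n = 2.95
99% CI: t* = 2.787, (55.20, 60.00), width = 2 · t* · s/√n = 4.81

The 99% CI is wider by 4.81 - 2.95 = 1.86.
Higher confidence requires a wider interval.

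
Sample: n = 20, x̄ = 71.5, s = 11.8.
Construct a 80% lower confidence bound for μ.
μ ≥ 69.23

Lower bound (one-sided):
t* = 0.861 (one-sided for 80%)
Lower bound = x̄ - t* · s/√n = 71.5 - 0.861 · 11.8/√20 = 69.23

We are 80% confident that μ ≥ 69.23.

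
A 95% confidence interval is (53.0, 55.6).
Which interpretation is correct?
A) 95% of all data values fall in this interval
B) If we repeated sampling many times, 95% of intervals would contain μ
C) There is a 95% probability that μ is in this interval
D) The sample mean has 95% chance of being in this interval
B

A) Wrong — a CI is about the parameter μ, not individual data values.
B) Correct — this is the frequentist long-run coverage interpretation.
C) Wrong — μ is fixed; the randomness lives in the interval, not in μ.
D) Wrong — x̄ is observed and sits in the interval by construction.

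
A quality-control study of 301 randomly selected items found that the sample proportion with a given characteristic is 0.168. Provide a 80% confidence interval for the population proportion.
(0.140, 0.196)

Proportion CI:
SE = √(p̂(1-p̂)/n) = √(0.168 · 0.832 / 301) = 0.02155

z* = 1.282
Margin = z* · SE = 1.282 · 0.02155 = 0.0276

CI: 0.168 ± 0.0276 = (0.140, 0.196)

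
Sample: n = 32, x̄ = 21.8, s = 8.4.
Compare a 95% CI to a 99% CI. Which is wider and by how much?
99% CI is wider by 2.09

df = 31
95% CI: t* = 2.040, (18.77, 24.83), width = 2 · t* · s/√n = 6.06
99% CI: t* = 2.744, (17.73, 25.87), width = 2 · t* · s/√n = 8.15

The 99% CI is wider by 8.15 - 6.06 = 2.09.
Higher confidence requires a wider interval.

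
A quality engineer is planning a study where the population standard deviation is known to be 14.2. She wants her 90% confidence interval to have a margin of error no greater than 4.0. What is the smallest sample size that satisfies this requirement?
n ≥ 35

For margin E ≤ 4.0:
n ≥ (z* · σ / E)²
n ≥ (1.645 · 14.2 / 4.0)²
n ≥ 34.10

Minimum n = 35 (rounding up)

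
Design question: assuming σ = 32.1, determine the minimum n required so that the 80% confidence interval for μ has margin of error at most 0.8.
n ≥ 2647

For margin E ≤ 0.8:
n ≥ (z* · σ / E)²
n ≥ (1.282 · 32.1 / 0.8)²
n ≥ 2646.10

Minimum n = 2647 (rounding up)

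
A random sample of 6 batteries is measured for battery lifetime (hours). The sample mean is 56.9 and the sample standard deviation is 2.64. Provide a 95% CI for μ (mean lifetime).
(54.13, 59.67)

t-interval (σ unknown):
df = n - 1 = 5
t* = 2.571 for 95% confidence

Margin of error = t* · s/√n = 2.571 · 2.64/√6 = 2.77

CI: (54.13, 59.67)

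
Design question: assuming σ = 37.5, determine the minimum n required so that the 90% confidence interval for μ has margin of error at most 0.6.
n ≥ 10571

For margin E ≤ 0.6:
n ≥ (z* · σ / E)²
n ≥ (1.645 · 37.5 / 0.6)²
n ≥ 10570.41

Minimum n = 10571 (rounding up)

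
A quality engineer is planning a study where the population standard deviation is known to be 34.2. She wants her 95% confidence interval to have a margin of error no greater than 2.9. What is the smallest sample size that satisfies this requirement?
n ≥ 535

For margin E ≤ 2.9:
n ≥ (z* · σ / E)²
n ≥ (1.960 · 34.2 / 2.9)²
n ≥ 534.28

Minimum n = 535 (rounding up)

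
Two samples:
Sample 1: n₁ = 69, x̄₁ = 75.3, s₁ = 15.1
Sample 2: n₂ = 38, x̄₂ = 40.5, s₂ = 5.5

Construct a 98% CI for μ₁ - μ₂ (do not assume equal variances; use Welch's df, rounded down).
(30.01, 39.59)

Difference: x̄₁ - x̄₂ = 34.80
SE = √(s₁²/n₁ + s₂²/n₂) = √(15.1²/69 + 5.5²/38) = 2.0250
df = 94.62 → 94 (Welch–Satterthwaite, rounded down)
t* = 2.367

CI: 34.80 ± 2.367 · 2.0250 = 34.80 ± 4.79 = (30.01, 39.59)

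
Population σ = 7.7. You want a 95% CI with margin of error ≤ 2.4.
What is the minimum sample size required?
n ≥ 40

For margin E ≤ 2.4:
n ≥ (z* · σ / E)²
n ≥ (1.960 · 7.7 / 2.4)²
n ≥ 39.54

Minimum n = 40 (rounding up)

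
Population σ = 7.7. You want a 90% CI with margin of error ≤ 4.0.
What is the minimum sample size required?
n ≥ 11

For margin E ≤ 4.0:
n ≥ (z* · σ / E)²
n ≥ (1.645 · 7.7 / 4.0)²
n ≥ 10.03

Minimum n = 11 (rounding up)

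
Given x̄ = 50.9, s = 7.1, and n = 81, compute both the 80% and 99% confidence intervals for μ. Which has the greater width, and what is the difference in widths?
99% CI is wider by 2.12

df = 80
80% CI: t* = 1.292, (49.88, 51.92), width = 2 · t* · s/√n = 2.04
99% CI: t* = 2.639, (48.82, 52.98), width = 2 · t* · s/√n = 4.16

The 99% CI is wider by 4.16 - 2.04 = 2.12.
Higher confidence requires a wider interval.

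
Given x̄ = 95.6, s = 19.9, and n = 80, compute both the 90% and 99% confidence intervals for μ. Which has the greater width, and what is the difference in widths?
99% CI is wider by 4.35

df = 79
90% CI: t* = 1.664, (91.90, 99.30), width = 2 · t* · s/√n = 7.40
99% CI: t* = 2.640, (89.73, 101.47), width = 2 · t* · s/√n = 11.75

The 99% CI is wider by 11.75 - 7.40 = 4.35.
Higher confidence requires a wider interval.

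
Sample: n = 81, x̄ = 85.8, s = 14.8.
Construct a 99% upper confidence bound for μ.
μ ≤ 89.70

Upper bound (one-sided):
t* = 2.374 (one-sided for 99%)
Upper bound = x̄ + t* · s/√n = 85.8 + 2.374 · 14.8/√81 = 89.70

We are 99% confident that μ ≤ 89.70.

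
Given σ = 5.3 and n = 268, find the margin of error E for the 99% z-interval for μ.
Margin of error = 0.83

Margin of error = z* · σ/√n
= 2.576 · 5.3/√268
= 2.576 · 5.3/16.3707
= 0.83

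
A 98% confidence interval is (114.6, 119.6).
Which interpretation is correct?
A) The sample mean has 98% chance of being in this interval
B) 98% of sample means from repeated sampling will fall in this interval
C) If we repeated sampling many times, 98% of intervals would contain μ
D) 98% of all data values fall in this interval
C

A) Wrong — x̄ is observed and sits in the interval by construction.
B) Wrong — coverage applies to intervals containing μ, not to future x̄ values.
C) Correct — this is the frequentist long-run coverage interpretation.
D) Wrong — a CI is about the parameter μ, not individual data values.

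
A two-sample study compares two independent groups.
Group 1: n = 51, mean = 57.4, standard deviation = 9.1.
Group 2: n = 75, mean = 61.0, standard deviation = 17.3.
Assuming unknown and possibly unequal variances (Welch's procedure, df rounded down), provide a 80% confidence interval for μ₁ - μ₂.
(-6.65, -0.55)

Difference: x̄₁ - x̄₂ = -3.60
SE = √(s₁²/n₁ + s₂²/n₂) = √(9.1²/51 + 17.3²/75) = 2.3694
df = 117.65 → 117 (Welch–Satterthwaite, rounded down)
t* = 1.289

CI: -3.60 ± 1.289 · 2.3694 = -3.60 ± 3.05 = (-6.65, -0.55)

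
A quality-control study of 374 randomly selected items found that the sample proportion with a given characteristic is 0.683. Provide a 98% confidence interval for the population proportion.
(0.627, 0.739)

Proportion CI:
SE = √(p̂(1-p̂)/n) = √(0.683 · 0.317 / 374) = 0.02406

z* = 2.326
Margin = z* · SE = 2.326 · 0.02406 = 0.0560

CI: 0.683 ± 0.0560 = (0.627, 0.739)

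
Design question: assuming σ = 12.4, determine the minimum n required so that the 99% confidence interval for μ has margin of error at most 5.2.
n ≥ 38

For margin E ≤ 5.2:
n ≥ (z* · σ / E)²
n ≥ (2.576 · 12.4 / 5.2)²
n ≥ 37.73

Minimum n = 38 (rounding up)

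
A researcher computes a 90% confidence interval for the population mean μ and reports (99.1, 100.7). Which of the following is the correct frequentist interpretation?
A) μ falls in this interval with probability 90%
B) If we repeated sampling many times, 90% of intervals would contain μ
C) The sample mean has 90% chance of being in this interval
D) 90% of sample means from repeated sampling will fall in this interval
B

A) Wrong — μ is fixed; the randomness lives in the interval, not in μ.
B) Correct — this is the frequentist long-run coverage interpretation.
C) Wrong — x̄ is observed and sits in the interval by construction.
D) Wrong — coverage applies to intervals containing μ, not to future x̄ values.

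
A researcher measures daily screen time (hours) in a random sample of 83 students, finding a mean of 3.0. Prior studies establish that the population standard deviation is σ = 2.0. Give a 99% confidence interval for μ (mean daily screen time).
(2.43, 3.57)

z-interval (σ known):
z* = 2.576 for 99% confidence

Margin of error = z* · σ/√n = 2.576 · 2.0/√83 = 0.57

CI: (3.0 - 0.57, 3.0 + 0.57) = (2.43, 3.57)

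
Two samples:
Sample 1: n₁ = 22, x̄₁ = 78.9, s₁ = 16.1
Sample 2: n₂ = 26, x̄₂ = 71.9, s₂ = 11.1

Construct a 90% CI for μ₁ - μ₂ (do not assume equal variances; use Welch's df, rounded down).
(0.14, 13.86)

Difference: x̄₁ - x̄₂ = 7.00
SE = √(s₁²/n₁ + s₂²/n₂) = √(16.1²/22 + 11.1²/26) = 4.0646
df = 36.35 → 36 (Welch–Satterthwaite, rounded down)
t* = 1.688

CI: 7.00 ± 1.688 · 4.0646 = 7.00 ± 6.86 = (0.14, 13.86)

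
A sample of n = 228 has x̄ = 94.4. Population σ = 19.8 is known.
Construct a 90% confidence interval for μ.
(92.24, 96.56)

z-interval (σ known):
z* = 1.645 for 90% confidence

Margin of error = z* · σ/√n = 1.645 · 19.8/√228 = 2.16

CI: (94.4 - 2.16, 94.4 + 2.16) = (92.24, 96.56)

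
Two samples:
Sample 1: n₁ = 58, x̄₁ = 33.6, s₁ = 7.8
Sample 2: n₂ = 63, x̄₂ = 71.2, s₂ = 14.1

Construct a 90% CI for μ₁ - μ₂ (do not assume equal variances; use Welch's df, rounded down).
(-41.01, -34.19)

Difference: x̄₁ - x̄₂ = -37.60
SE = √(s₁²/n₁ + s₂²/n₂) = √(7.8²/58 + 14.1²/63) = 2.0505
df = 98.26 → 98 (Welch–Satterthwaite, rounded down)
t* = 1.661

CI: -37.60 ± 1.661 · 2.0505 = -37.60 ± 3.41 = (-41.01, -34.19)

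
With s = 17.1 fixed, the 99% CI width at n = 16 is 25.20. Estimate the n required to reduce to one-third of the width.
n ≈ 144

CI width ∝ 1/√n
To reduce width by factor 3, need √n to grow by 3 → need 3² = 9 times as many samples.

Current: n = 16, width = 25.20
New: n = 144, width ≈ 7.44

Width reduced by factor of 25.20/7.44 = 3.39.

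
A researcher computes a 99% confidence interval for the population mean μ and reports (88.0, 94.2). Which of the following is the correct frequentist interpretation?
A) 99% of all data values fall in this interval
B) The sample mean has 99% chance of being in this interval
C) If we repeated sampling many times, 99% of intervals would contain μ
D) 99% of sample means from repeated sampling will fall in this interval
C

A) Wrong — a CI is about the parameter μ, not individual data values.
B) Wrong — x̄ is observed and sits in the interval by construction.
C) Correct — this is the frequentist long-run coverage interpretation.
D) Wrong — coverage applies to intervals containing μ, not to future x̄ values.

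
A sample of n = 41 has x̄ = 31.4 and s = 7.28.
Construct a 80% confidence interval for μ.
(29.92, 32.88)

t-interval (σ unknown):
df = n - 1 = 40
t* = 1.303 for 80% confidence

Margin of error = t* · s/√n = 1.303 · 7.28/√41 = 1.48

CI: (29.92, 32.88)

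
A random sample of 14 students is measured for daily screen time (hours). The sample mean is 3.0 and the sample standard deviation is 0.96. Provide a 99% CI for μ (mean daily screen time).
(2.23, 3.77)

t-interval (σ unknown):
df = n - 1 = 13
t* = 3.012 for 99% confidence

Margin of error = t* · s/√n = 3.012 · 0.96/√14 = 0.77

CI: (2.23, 3.77)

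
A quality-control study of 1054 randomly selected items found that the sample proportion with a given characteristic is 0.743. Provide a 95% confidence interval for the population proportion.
(0.717, 0.769)

Proportion CI:
SE = √(p̂(1-p̂)/n) = √(0.743 · 0.257 / 1054) = 0.01346

z* = 1.960
Margin = z* · SE = 1.960 · 0.01346 = 0.0264

CI: 0.743 ± 0.0264 = (0.717, 0.769)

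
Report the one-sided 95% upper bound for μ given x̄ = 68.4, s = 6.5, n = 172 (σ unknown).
μ ≤ 69.22

Upper bound (one-sided):
t* = 1.654 (one-sided for 95%)
Upper bound = x̄ + t* · s/√n = 68.4 + 1.654 · 6.5/√172 = 69.22

We are 95% confident that μ ≤ 69.22.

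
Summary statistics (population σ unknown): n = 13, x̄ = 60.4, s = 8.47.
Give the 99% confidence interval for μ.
(53.22, 67.58)

t-interval (σ unknown):
df = n - 1 = 12
t* = 3.055 for 99% confidence

Margin of error = t* · s/√n = 3.055 · 8.47/√13 = 7.18

CI: (53.22, 67.58)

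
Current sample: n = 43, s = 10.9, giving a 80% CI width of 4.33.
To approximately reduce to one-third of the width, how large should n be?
n ≈ 387

CI width ∝ 1/√n
To reduce width by factor 3, need √n to grow by 3 → need 3² = 9 times as many samples.

Current: n = 43, width = 4.33
New: n = 387, width ≈ 1.42

Width reduced by factor of 4.33/1.42 = 3.05.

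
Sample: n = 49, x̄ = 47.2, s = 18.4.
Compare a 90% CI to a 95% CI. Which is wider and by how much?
95% CI is wider by 1.75

df = 48
90% CI: t* = 1.677, (42.79, 51.61), width = 2 · t* · s/√n = 8.82
95% CI: t* = 2.011, (41.91, 52.49), width = 2 · t* · s/√n = 10.57

The 95% CI is wider by 10.57 - 8.82 = 1.75.
Higher confidence requires a wider interval.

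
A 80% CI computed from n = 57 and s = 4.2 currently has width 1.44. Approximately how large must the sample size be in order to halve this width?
n ≈ 228

CI width ∝ 1/√n
To reduce width by factor 2, need √n to grow by 2 → need 2² = 4 times as many samples.

Current: n = 57, width = 1.44
New: n = 228, width ≈ 0.71

Width reduced by factor of 1.44/0.71 = 2.03.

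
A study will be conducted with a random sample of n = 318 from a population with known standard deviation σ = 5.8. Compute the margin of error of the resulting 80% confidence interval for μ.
Margin of error = 0.42

Margin of error = z* · σ/√n
= 1.282 · 5.8/√318
= 1.282 · 5.8/17.8326
= 0.42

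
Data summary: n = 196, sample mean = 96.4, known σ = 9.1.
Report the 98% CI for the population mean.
(94.89, 97.91)

z-interval (σ known):
z* = 2.326 for 98% confidence

Margin of error = z* · σ/√n = 2.326 · 9.1/√196 = 1.51

CI: (96.4 - 1.51, 96.4 + 1.51) = (94.89, 97.91)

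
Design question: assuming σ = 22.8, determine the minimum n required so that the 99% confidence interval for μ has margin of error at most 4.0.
n ≥ 216

For margin E ≤ 4.0:
n ≥ (z* · σ / E)²
n ≥ (2.576 · 22.8 / 4.0)²
n ≥ 215.60

Minimum n = 216 (rounding up)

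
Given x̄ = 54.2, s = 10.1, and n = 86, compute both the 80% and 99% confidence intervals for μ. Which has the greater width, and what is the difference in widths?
99% CI is wider by 2.93

df = 85
80% CI: t* = 1.292, (52.79, 55.61), width = 2 · t* · s/√n = 2.81
99% CI: t* = 2.635, (51.33, 57.07), width = 2 · t* · s/√n = 5.74

The 99% CI is wider by 5.74 - 2.81 = 2.93.
Higher confidence requires a wider interval.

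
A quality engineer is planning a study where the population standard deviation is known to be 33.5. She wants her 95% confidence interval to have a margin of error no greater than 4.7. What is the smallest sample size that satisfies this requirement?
n ≥ 196

For margin E ≤ 4.7:
n ≥ (z* · σ / E)²
n ≥ (1.960 · 33.5 / 4.7)²
n ≥ 195.17

Minimum n = 196 (rounding up)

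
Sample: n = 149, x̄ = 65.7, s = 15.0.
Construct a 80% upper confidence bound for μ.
μ ≤ 66.74

Upper bound (one-sided):
t* = 0.844 (one-sided for 80%)
Upper bound = x̄ + t* · s/√n = 65.7 + 0.844 · 15.0/√149 = 66.74

We are 80% confident that μ ≤ 66.74.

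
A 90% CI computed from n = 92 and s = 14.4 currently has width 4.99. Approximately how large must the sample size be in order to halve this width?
n ≈ 368

CI width ∝ 1/√n
To reduce width by factor 2, need √n to grow by 2 → need 2² = 4 times as many samples.

Current: n = 92, width = 4.99
New: n = 368, width ≈ 2.48

Width reduced by factor of 4.99/2.48 = 2.01.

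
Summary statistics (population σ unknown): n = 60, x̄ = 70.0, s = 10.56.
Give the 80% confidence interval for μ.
(68.23, 71.77)

t-interval (σ unknown):
df = n - 1 = 59
t* = 1.296 for 80% confidence

Margin of error = t* · s/√n = 1.296 · 10.56/√60 = 1.77

CI: (68.23, 71.77)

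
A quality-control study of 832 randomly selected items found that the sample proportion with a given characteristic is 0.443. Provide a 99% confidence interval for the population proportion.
(0.399, 0.487)

Proportion CI:
SE = √(p̂(1-p̂)/n) = √(0.443 · 0.557 / 832) = 0.01722

z* = 2.576
Margin = z* · SE = 2.576 · 0.01722 = 0.0444

CI: 0.443 ± 0.0444 = (0.399, 0.487)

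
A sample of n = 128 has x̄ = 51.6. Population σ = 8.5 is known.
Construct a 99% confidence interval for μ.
(49.66, 53.54)

z-interval (σ known):
z* = 2.576 for 99% confidence

Margin of error = z* · σ/√n = 2.576 · 8.5/√128 = 1.94

CI: (51.6 - 1.94, 51.6 + 1.94) = (49.66, 53.54)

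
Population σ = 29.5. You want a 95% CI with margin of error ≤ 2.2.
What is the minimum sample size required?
n ≥ 691

For margin E ≤ 2.2:
n ≥ (z* · σ / E)²
n ≥ (1.960 · 29.5 / 2.2)²
n ≥ 690.73

Minimum n = 691 (rounding up)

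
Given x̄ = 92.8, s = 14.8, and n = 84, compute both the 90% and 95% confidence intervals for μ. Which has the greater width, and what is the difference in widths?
95% CI is wider by 1.05

df = 83
90% CI: t* = 1.663, (90.11, 95.49), width = 2 · t* · s/√n = 5.37
95% CI: t* = 1.989, (89.59, 96.01), width = 2 · t* · s/√n = 6.42

The 95% CI is wider by 6.42 - 5.37 = 1.05.
Higher confidence requires a wider interval.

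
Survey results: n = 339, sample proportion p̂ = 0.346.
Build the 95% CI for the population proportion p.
(0.295, 0.397)

Proportion CI:
SE = √(p̂(1-p̂)/n) = √(0.346 · 0.654 / 339) = 0.02584

z* = 1.960
Margin = z* · SE = 1.960 · 0.02584 = 0.0506

CI: 0.346 ± 0.0506 = (0.295, 0.397)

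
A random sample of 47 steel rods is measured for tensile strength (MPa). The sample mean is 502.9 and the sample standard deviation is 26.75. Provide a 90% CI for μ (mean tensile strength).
(496.35, 509.45)

t-interval (σ unknown):
df = n - 1 = 46
t* = 1.679 for 90% confidence

Margin of error = t* · s/√n = 1.679 · 26.75/√47 = 6.55

CI: (496.35, 509.45)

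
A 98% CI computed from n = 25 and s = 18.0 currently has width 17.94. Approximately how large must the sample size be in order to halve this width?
n ≈ 100

CI width ∝ 1/√n
To reduce width by factor 2, need √n to grow by 2 → need 2² = 4 times as many samples.

Current: n = 25, width = 17.94
New: n = 100, width ≈ 8.51

Width reduced by factor of 17.94/8.51 = 2.11.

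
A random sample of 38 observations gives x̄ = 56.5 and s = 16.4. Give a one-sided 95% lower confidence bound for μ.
μ ≥ 52.01

Lower bound (one-sided):
t* = 1.687 (one-sided for 95%)
Lower bound = x̄ - t* · s/√n = 56.5 - 1.687 · 16.4/√38 = 52.01

We are 95% confident that μ ≥ 52.01.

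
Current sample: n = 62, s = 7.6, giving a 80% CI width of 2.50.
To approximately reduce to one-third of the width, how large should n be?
n ≈ 558

CI width ∝ 1/√n
To reduce width by factor 3, need √n to grow by 3 → need 3² = 9 times as many samples.

Current: n = 62, width = 2.50
New: n = 558, width ≈ 0.83

Width reduced by factor of 2.50/0.83 = 3.01.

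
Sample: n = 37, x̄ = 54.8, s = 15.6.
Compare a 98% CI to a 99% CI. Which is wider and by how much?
99% CI is wider by 1.47

df = 36
98% CI: t* = 2.434, (48.56, 61.04), width = 2 · t* · s/√n = 12.48
99% CI: t* = 2.719, (47.83, 61.77), width = 2 · t* · s/√n = 13.95

The 99% CI is wider by 13.95 - 12.48 = 1.47.
Higher confidence requires a wider interval.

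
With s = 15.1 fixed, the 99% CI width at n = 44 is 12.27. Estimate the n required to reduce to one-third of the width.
n ≈ 396

CI width ∝ 1/√n
To reduce width by factor 3, need √n to grow by 3 → need 3² = 9 times as many samples.

Current: n = 44, width = 12.27
New: n = 396, width ≈ 3.93

Width reduced by factor of 12.27/3.93 = 3.12.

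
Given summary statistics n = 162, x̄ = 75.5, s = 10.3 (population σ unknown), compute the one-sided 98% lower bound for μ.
μ ≥ 73.82

Lower bound (one-sided):
t* = 2.071 (one-sided for 98%)
Lower bound = x̄ - t* · s/√n = 75.5 - 2.071 · 10.3/√162 = 73.82

We are 98% confident that μ ≥ 73.82.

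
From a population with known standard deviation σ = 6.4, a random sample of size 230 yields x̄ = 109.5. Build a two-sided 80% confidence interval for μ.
(108.96, 110.04)

z-interval (σ known):
z* = 1.282 for 80% confidence

Margin of error = z* · σ/√n = 1.282 · 6.4/√230 = 0.54

CI: (109.5 - 0.54, 109.5 + 0.54) = (108.96, 110.04)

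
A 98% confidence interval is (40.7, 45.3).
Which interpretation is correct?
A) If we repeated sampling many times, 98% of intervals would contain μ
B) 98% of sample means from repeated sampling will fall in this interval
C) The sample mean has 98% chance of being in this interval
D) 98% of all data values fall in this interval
A

A) Correct — this is the frequentist long-run coverage interpretation.
B) Wrong — coverage applies to intervals containing μ, not to future x̄ values.
C) Wrong — x̄ is observed and sits in the interval by construction.
D) Wrong — a CI is about the parameter μ, not individual data values.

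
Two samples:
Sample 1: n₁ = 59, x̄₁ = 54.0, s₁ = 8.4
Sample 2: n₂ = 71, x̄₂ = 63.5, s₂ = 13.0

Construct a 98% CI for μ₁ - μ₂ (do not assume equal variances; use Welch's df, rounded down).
(-13.96, -5.04)

Difference: x̄₁ - x̄₂ = -9.50
SE = √(s₁²/n₁ + s₂²/n₂) = √(8.4²/59 + 13.0²/71) = 1.8911
df = 121.11 → 121 (Welch–Satterthwaite, rounded down)
t* = 2.358

CI: -9.50 ± 2.358 · 1.8911 = -9.50 ± 4.46 = (-13.96, -5.04)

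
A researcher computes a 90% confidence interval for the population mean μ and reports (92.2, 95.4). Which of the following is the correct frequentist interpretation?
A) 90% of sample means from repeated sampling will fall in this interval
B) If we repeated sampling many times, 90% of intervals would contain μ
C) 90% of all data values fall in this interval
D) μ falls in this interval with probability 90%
B

A) Wrong — coverage applies to intervals containing μ, not to future x̄ values.
B) Correct — this is the frequentist long-run coverage interpretation.
C) Wrong — a CI is about the parameter μ, not individual data values.
D) Wrong — μ is fixed; the randomness lives in the interval, not in μ.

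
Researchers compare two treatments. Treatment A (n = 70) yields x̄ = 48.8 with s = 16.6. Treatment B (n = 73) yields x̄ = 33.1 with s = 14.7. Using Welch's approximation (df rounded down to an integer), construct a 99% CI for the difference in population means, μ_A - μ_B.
(8.84, 22.56)

Difference: x̄₁ - x̄₂ = 15.70
SE = √(s₁²/n₁ + s₂²/n₂) = √(16.6²/70 + 14.7²/73) = 2.6262
df = 137.36 → 137 (Welch–Satterthwaite, rounded down)
t* = 2.612

CI: 15.70 ± 2.612 · 2.6262 = 15.70 ± 6.86 = (8.84, 22.56)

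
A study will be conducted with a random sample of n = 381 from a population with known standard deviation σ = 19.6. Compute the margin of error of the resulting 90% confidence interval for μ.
Margin of error = 1.65

Margin of error = z* · σ/√n
= 1.645 · 19.6/√381
= 1.645 · 19.6/19.5192
= 1.65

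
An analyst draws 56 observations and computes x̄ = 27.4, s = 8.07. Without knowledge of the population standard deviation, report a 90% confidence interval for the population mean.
(25.60, 29.20)

t-interval (σ unknown):
df = n - 1 = 55
t* = 1.673 for 90% confidence

Margin of error = t* · s/√n = 1.673 · 8.07/√56 = 1.80

CI: (25.60, 29.20)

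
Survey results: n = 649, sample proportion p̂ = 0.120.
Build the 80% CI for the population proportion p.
(0.104, 0.136)

Proportion CI:
SE = √(p̂(1-p̂)/n) = √(0.120 · 0.880 / 649) = 0.01276

z* = 1.282
Margin = z* · SE = 1.282 · 0.01276 = 0.0164

CI: 0.120 ± 0.0164 = (0.104, 0.136)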